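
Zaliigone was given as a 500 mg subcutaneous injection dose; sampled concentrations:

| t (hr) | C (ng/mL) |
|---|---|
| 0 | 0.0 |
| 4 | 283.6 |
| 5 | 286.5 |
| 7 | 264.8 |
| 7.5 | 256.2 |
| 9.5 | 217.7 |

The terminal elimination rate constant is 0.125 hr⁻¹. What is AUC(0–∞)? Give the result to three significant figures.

AUC = 3750 ng/mL·hr

Trapezoidal AUC_0→9.5:
  [0→4]: (0.0+283.6)/2 × 4 = 567.2
  [4→5]: (283.6+286.5)/2 × 1 = 285.05
  [5→7]: (286.5+264.8)/2 × 2 = 551.3
  [7→7.5]: (264.8+256.2)/2 × 0.5 = 130.25
  [7.5→9.5]: (256.2+217.7)/2 × 2 = 473.9
  Sum = 2007.7 ng/mL·hr
Extrapolated tail: C_last / k_e = 217.7 / 0.125 = 1741.600
AUC_0→∞ = 2007.7 + 1741.600 = 3749.3 ng/mL·hr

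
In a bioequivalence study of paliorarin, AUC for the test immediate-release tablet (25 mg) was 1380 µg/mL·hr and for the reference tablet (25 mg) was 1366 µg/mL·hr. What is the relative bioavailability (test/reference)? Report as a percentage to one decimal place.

F_rel = (AUC_test/D_test) / (AUC_ref/D_ref)
      = (1380/25) / (1366/25)
      = 55.2 / 54.64 = 1.0102 = 101.02%

F_rel = 101.0%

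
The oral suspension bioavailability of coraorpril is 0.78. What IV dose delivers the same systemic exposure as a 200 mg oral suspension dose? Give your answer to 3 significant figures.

Systemic exposure from an extravascular dose = F × D_ev, so the equivalent IV dose is F × D_ev.
D_iv = F × D_ev = 0.78 × 200 = 156 mg

D_iv = 156 mg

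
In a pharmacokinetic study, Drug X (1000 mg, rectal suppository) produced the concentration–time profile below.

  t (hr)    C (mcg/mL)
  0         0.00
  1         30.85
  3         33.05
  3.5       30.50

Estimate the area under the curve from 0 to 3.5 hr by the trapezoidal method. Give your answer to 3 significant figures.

AUC = 95.2 mcg/mL·hr

Trapezoidal AUC_0→3.5:
  [0→1]: (0.00+30.85)/2 × 1 = 15.425
  [1→3]: (30.85+33.05)/2 × 2 = 63.9
  [3→3.5]: (33.05+30.50)/2 × 0.5 = 15.8875
  Sum = 95.2125 mcg/mL·hr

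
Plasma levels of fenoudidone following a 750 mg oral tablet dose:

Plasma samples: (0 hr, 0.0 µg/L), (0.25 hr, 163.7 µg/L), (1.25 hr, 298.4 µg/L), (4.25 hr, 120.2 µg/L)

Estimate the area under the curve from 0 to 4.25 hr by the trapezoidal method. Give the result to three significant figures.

Trapezoidal AUC_0→4.25:
  [0→0.25]: (0.0+163.7)/2 × 0.25 = 20.4625
  [0.25→1.25]: (163.7+298.4)/2 × 1 = 231.05
  [1.25→4.25]: (298.4+120.2)/2 × 3 = 627.9
  Sum = 879.4125 µg/L·hr

AUC = 879 µg/L·hr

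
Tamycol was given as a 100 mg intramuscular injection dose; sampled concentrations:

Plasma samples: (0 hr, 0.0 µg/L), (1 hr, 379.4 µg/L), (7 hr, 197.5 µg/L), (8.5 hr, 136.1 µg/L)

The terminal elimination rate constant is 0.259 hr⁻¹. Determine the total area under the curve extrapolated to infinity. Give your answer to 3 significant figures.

AUC = 2700 µg/L·hr

Trapezoidal AUC_0→8.5:
  [0→1]: (0.0+379.4)/2 × 1 = 189.7
  [1→7]: (379.4+197.5)/2 × 6 = 1730.7
  [7→8.5]: (197.5+136.1)/2 × 1.5 = 250.2
  Sum = 2170.6 µg/L·hr
Extrapolated tail: C_last / k_e = 136.1 / 0.259 = 525.483
AUC_0→∞ = 2170.6 + 525.483 = 2696.083 µg/L·hr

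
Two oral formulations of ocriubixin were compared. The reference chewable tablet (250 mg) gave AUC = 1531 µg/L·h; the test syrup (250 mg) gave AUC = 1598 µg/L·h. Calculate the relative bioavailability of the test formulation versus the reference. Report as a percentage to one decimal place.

F_rel = 104.4%

F_rel = (AUC_test/D_test) / (AUC_ref/D_ref)
      = (1598/250) / (1531/250)
      = 6.392 / 6.124 = 1.0438 = 104.38%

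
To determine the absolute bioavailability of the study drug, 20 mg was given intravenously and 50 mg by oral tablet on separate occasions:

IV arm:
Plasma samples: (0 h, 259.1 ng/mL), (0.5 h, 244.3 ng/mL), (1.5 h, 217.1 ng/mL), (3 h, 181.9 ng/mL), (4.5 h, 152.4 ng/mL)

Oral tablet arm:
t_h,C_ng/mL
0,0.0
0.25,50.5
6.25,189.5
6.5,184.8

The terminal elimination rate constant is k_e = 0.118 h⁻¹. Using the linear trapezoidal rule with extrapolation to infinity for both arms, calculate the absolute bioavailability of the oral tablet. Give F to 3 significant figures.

Trapezoidal AUC_0→4.5 (IV):
  [0→0.5]: (259.1+244.3)/2 × 0.5 = 125.85
  [0.5→1.5]: (244.3+217.1)/2 × 1 = 230.7
  [1.5→3]: (217.1+181.9)/2 × 1.5 = 299.25
  [3→4.5]: (181.9+152.4)/2 × 1.5 = 250.725
  Sum = 906.525 ng/mL·h
IV tail: 152.4/0.118 = 1291.525; AUC_iv,0→∞ = 906.525 + 1291.525 = 2198.05 ng/mL·h
Trapezoidal AUC_0→6.5 (oral tablet):
  [0→0.25]: (0.0+50.5)/2 × 0.25 = 6.3125
  [0.25→6.25]: (50.5+189.5)/2 × 6 = 720.0
  [6.25→6.5]: (189.5+184.8)/2 × 0.25 = 46.7875
  Sum = 773.1 ng/mL·h
oral tablet tail: 184.8/0.118 = 1566.102; AUC_ev,0→∞ = 773.1 + 1566.102 = 2339.202 ng/mL·h
F = (AUC_ev/D_ev)/(AUC_iv/D_iv) = (2339.202/50)/(2198.05/20) = 46.78404/109.9025 = 0.4257

F = 0.426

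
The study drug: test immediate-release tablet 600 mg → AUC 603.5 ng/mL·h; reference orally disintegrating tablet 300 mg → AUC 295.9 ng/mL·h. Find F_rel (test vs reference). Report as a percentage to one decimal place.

F_rel = (AUC_test/D_test) / (AUC_ref/D_ref)
      = (603.5/600) / (295.9/300)
      = 1.00583 / 0.986333 = 1.0198 = 101.98%

F_rel = 102.0%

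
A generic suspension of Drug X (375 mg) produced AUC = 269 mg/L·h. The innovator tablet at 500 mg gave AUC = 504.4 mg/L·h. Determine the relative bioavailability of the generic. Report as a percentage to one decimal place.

F_rel = (AUC_test/D_test) / (AUC_ref/D_ref)
      = (269/375) / (504.4/500)
      = 0.717333 / 1.0088 = 0.7111 = 71.11%

F_rel = 71.1%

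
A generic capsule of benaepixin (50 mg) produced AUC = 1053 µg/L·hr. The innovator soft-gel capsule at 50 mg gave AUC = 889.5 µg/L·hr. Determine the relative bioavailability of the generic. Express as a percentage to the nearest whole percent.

F_rel = 118%

F_rel = (AUC_test/D_test) / (AUC_ref/D_ref)
      = (1053/50) / (889.5/50)
      = 21.06 / 17.79 = 1.1838 = 118.38%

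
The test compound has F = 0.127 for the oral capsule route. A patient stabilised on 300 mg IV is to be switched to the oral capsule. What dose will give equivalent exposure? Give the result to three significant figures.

D_oral = 2360 mg

For equal systemic exposure: F × D_ev = D_iv
D_ev = D_iv / F = 300 / 0.127 = 2362.2 mg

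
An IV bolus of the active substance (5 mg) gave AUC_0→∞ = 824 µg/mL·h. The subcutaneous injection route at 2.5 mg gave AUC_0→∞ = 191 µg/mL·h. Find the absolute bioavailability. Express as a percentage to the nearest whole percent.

F = 46%

F = (AUC_ev / D_ev) / (AUC_iv / D_iv)
  = (191/2.5) / (824/5)
  = 76.4 / 164.8 = 0.4636
  = 46.36%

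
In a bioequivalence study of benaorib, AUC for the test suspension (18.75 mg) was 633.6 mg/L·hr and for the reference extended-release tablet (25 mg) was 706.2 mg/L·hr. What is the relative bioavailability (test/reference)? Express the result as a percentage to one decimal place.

F_rel = (AUC_test/D_test) / (AUC_ref/D_ref)
      = (633.6/18.75) / (706.2/25)
      = 33.792 / 28.248 = 1.1963 = 119.63%

F_rel = 119.6%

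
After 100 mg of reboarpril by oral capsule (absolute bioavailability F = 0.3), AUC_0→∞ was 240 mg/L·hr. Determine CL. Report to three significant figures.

CL = 0.125 L/hr

CL = F × Dose / AUC_0→∞
   = 0.3 × 100 / 240 = 0.125 L/hr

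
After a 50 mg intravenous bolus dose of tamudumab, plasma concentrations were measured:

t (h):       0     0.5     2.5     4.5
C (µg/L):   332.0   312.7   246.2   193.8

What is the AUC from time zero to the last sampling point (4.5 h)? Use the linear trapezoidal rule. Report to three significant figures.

Trapezoidal AUC_0→4.5:
  [0→0.5]: (332.0+312.7)/2 × 0.5 = 161.175
  [0.5→2.5]: (312.7+246.2)/2 × 2 = 558.9
  [2.5→4.5]: (246.2+193.8)/2 × 2 = 440.0
  Sum = 1160.075 µg/L·h

AUC = 1160 µg/L·h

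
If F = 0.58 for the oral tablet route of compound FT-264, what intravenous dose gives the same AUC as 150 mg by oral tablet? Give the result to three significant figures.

D_iv = 87.0 mg

Systemic exposure from an extravascular dose = F × D_ev, so the equivalent IV dose is F × D_ev.
D_iv = F × D_ev = 0.58 × 150 = 87 mg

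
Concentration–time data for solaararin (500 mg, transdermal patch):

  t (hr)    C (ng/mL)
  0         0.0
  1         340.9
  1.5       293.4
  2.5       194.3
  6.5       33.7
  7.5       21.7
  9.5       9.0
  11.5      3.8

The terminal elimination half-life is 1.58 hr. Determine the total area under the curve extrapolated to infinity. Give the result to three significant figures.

Trapezoidal AUC_0→11.5:
  [0→1]: (0.0+340.9)/2 × 1 = 170.45
  [1→1.5]: (340.9+293.4)/2 × 0.5 = 158.575
  [1.5→2.5]: (293.4+194.3)/2 × 1 = 243.85
  [2.5→6.5]: (194.3+33.7)/2 × 4 = 456.0
  [6.5→7.5]: (33.7+21.7)/2 × 1 = 27.7
  [7.5→9.5]: (21.7+9.0)/2 × 2 = 30.7
  [9.5→11.5]: (9.0+3.8)/2 × 2 = 12.8
  Sum = 1100.075 ng/mL·hr
k_e = ln2 / t½ = 0.693147 / 1.58 = 0.4387 hr^-1
Extrapolated tail: C_last / k_e = 3.8 / 0.4387 = 8.662
AUC_0→∞ = 1100.075 + 8.662 = 1108.737 ng/mL·hr

AUC = 1110 ng/mL·hr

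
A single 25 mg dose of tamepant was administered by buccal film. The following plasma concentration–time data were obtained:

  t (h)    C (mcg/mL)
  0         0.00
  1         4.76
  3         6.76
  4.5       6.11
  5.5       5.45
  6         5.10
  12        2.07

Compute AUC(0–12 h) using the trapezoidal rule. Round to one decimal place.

Trapezoidal AUC_0→12:
  [0→1]: (0.00+4.76)/2 × 1 = 2.38
  [1→3]: (4.76+6.76)/2 × 2 = 11.52
  [3→4.5]: (6.76+6.11)/2 × 1.5 = 9.6525
  [4.5→5.5]: (6.11+5.45)/2 × 1 = 5.78
  [5.5→6]: (5.45+5.10)/2 × 0.5 = 2.6375
  [6→12]: (5.10+2.07)/2 × 6 = 21.51
  Sum = 53.48 mcg/mL·h

AUC = 53.5 mcg/mL·h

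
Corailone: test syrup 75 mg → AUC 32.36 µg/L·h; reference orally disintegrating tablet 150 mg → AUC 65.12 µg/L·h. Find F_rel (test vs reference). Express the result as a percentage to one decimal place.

F_rel = 99.4%

F_rel = (AUC_test/D_test) / (AUC_ref/D_ref)
      = (32.36/75) / (65.12/150)
      = 0.431467 / 0.434133 = 0.9939 = 99.39%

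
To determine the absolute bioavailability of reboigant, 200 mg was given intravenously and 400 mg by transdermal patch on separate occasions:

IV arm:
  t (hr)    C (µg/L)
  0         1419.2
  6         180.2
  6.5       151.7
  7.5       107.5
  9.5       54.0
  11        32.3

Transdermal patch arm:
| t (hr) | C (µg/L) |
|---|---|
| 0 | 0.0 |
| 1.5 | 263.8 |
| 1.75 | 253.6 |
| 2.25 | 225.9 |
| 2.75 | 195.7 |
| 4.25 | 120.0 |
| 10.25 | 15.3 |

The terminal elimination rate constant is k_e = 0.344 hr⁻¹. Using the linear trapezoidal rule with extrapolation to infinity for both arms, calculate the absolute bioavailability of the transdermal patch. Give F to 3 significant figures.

Trapezoidal AUC_0→11 (IV):
  [0→6]: (1419.2+180.2)/2 × 6 = 4798.2
  [6→6.5]: (180.2+151.7)/2 × 0.5 = 82.975
  [6.5→7.5]: (151.7+107.5)/2 × 1 = 129.6
  [7.5→9.5]: (107.5+54.0)/2 × 2 = 161.5
  [9.5→11]: (54.0+32.3)/2 × 1.5 = 64.725
  Sum = 5237.0 µg/L·hr
IV tail: 32.3/0.344 = 93.895; AUC_iv,0→∞ = 5237.0 + 93.895 = 5330.895 µg/L·hr
Trapezoidal AUC_0→10.25 (transdermal patch):
  [0→1.5]: (0.0+263.8)/2 × 1.5 = 197.85
  [1.5→1.75]: (263.8+253.6)/2 × 0.25 = 64.675
  [1.75→2.25]: (253.6+225.9)/2 × 0.5 = 119.875
  [2.25→2.75]: (225.9+195.7)/2 × 0.5 = 105.4
  [2.75→4.25]: (195.7+120.0)/2 × 1.5 = 236.775
  [4.25→10.25]: (120.0+15.3)/2 × 6 = 405.9
  Sum = 1130.475 µg/L·hr
transdermal patch tail: 15.3/0.344 = 44.477; AUC_ev,0→∞ = 1130.475 + 44.477 = 1174.952 µg/L·hr
F = (AUC_ev/D_ev)/(AUC_iv/D_iv) = (1174.952/400)/(5330.895/200) = 2.93738/26.654475 = 0.1102

F = 0.110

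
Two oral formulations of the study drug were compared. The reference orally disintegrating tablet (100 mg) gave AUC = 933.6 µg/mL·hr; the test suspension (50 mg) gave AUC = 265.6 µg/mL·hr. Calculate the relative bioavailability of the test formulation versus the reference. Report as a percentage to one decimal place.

F_rel = 56.9%

F_rel = (AUC_test/D_test) / (AUC_ref/D_ref)
      = (265.6/50) / (933.6/100)
      = 5.312 / 9.336 = 0.5690 = 56.90%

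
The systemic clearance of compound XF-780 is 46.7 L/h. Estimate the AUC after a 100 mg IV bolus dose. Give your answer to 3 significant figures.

AUC = 2.14 mg/L·h

AUC_0→∞ = Dose_iv / CL
        = 100 / 46.7 = 2.14133 mg/L·h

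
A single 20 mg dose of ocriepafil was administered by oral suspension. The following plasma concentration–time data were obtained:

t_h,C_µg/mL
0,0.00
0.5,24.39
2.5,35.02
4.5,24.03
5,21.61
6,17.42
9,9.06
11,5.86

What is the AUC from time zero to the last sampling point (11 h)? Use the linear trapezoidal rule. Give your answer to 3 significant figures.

AUC = 210 µg/mL·h

Trapezoidal AUC_0→11:
  [0→0.5]: (0.00+24.39)/2 × 0.5 = 6.0975
  [0.5→2.5]: (24.39+35.02)/2 × 2 = 59.41
  [2.5→4.5]: (35.02+24.03)/2 × 2 = 59.05
  [4.5→5]: (24.03+21.61)/2 × 0.5 = 11.41
  [5→6]: (21.61+17.42)/2 × 1 = 19.515
  [6→9]: (17.42+9.06)/2 × 3 = 39.72
  [9→11]: (9.06+5.86)/2 × 2 = 14.92
  Sum = 210.1225 µg/mL·h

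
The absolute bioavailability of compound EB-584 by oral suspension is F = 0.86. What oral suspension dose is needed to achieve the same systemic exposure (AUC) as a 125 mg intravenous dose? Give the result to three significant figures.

D_oral = 145 mg

For equal systemic exposure: F × D_ev = D_iv
D_ev = D_iv / F = 125 / 0.86 = 145.349 mg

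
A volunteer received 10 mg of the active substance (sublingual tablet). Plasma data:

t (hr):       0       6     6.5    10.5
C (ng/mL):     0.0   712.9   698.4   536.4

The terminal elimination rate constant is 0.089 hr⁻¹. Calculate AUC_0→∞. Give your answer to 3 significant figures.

AUC = 11000 ng/mL·hr

Trapezoidal AUC_0→10.5:
  [0→6]: (0.0+712.9)/2 × 6 = 2138.7
  [6→6.5]: (712.9+698.4)/2 × 0.5 = 352.825
  [6.5→10.5]: (698.4+536.4)/2 × 4 = 2469.6
  Sum = 4961.125 ng/mL·hr
Extrapolated tail: C_last / k_e = 536.4 / 0.089 = 6026.966
AUC_0→∞ = 4961.125 + 6026.966 = 10988.091 ng/mL·hr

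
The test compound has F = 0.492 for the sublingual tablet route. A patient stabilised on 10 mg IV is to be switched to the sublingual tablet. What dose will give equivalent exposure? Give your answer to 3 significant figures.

D_sublingual = 20.3 mg

For equal systemic exposure: F × D_ev = D_iv
D_ev = D_iv / F = 10 / 0.492 = 20.3252 mg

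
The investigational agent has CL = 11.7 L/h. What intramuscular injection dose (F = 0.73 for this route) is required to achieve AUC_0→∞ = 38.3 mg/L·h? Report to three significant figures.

Dose = CL × AUC_0→∞ / F
     = 11.7 × 38.3 / 0.73 = 613.849 mg

Dose = 614 mg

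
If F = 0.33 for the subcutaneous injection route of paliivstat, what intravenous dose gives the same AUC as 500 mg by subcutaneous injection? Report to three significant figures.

Systemic exposure from an extravascular dose = F × D_ev, so the equivalent IV dose is F × D_ev.
D_iv = F × D_ev = 0.33 × 500 = 165 mg

D_iv = 165 mg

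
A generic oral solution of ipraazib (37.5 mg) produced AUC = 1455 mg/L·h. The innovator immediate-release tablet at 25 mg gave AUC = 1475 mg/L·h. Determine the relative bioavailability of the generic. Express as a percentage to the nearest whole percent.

F_rel = 66%

F_rel = (AUC_test/D_test) / (AUC_ref/D_ref)
      = (1455/37.5) / (1475/25)
      = 38.8 / 59 = 0.6576 = 65.76%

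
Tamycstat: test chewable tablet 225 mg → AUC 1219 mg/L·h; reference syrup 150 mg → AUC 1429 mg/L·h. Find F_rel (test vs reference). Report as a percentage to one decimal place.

F_rel = 56.9%

F_rel = (AUC_test/D_test) / (AUC_ref/D_ref)
      = (1219/225) / (1429/150)
      = 5.41778 / 9.52667 = 0.5687 = 56.87%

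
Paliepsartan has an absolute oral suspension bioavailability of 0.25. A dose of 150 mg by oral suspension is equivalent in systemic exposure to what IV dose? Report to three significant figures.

D_iv = 37.5 mg

Systemic exposure from an extravascular dose = F × D_ev, so the equivalent IV dose is F × D_ev.
D_iv = F × D_ev = 0.25 × 150 = 37.5 mg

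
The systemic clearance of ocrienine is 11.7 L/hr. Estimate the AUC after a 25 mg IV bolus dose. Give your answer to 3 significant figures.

AUC = 2.14 mg/L·hr

AUC_0→∞ = Dose_iv / CL
        = 25 / 11.7 = 2.13675 mg/L·hr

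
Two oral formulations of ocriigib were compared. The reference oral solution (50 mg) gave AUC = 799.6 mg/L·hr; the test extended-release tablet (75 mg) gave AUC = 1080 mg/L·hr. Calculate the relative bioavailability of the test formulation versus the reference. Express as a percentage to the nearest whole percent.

F_rel = (AUC_test/D_test) / (AUC_ref/D_ref)
      = (1080/75) / (799.6/50)
      = 14.4 / 15.992 = 0.9005 = 90.05%

F_rel = 90%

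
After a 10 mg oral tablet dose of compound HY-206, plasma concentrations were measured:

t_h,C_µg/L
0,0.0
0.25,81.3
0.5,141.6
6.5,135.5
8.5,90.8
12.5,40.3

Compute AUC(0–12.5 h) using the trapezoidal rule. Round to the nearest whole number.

AUC = 1358 µg/L·h

Trapezoidal AUC_0→12.5:
  [0→0.25]: (0.0+81.3)/2 × 0.25 = 10.1625
  [0.25→0.5]: (81.3+141.6)/2 × 0.25 = 27.8625
  [0.5→6.5]: (141.6+135.5)/2 × 6 = 831.3
  [6.5→8.5]: (135.5+90.8)/2 × 2 = 226.3
  [8.5→12.5]: (90.8+40.3)/2 × 4 = 262.2
  Sum = 1357.825 µg/L·h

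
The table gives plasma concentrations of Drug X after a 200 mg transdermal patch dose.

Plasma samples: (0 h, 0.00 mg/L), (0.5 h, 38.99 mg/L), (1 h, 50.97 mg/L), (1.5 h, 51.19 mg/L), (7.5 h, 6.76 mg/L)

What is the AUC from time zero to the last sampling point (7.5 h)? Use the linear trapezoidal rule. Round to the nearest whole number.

AUC = 232 mg/L·h

Trapezoidal AUC_0→7.5:
  [0→0.5]: (0.00+38.99)/2 × 0.5 = 9.7475
  [0.5→1]: (38.99+50.97)/2 × 0.5 = 22.49
  [1→1.5]: (50.97+51.19)/2 × 0.5 = 25.54
  [1.5→7.5]: (51.19+6.76)/2 × 6 = 173.85
  Sum = 231.6275 mg/L·h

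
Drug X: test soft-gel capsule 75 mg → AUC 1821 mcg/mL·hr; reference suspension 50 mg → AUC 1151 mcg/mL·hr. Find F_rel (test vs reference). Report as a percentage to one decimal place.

F_rel = 105.5%

F_rel = (AUC_test/D_test) / (AUC_ref/D_ref)
      = (1821/75) / (1151/50)
      = 24.28 / 23.02 = 1.0547 = 105.47%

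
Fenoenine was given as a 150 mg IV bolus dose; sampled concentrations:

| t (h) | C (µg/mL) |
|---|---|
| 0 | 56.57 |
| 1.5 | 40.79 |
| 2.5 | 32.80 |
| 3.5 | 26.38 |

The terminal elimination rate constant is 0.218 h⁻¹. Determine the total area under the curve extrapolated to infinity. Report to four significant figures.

Trapezoidal AUC_0→3.5:
  [0→1.5]: (56.57+40.79)/2 × 1.5 = 73.02
  [1.5→2.5]: (40.79+32.80)/2 × 1 = 36.795
  [2.5→3.5]: (32.80+26.38)/2 × 1 = 29.59
  Sum = 139.405 µg/mL·h
Extrapolated tail: C_last / k_e = 26.38 / 0.218 = 121.009
AUC_0→∞ = 139.405 + 121.009 = 260.414 µg/mL·h

AUC = 260.4 µg/mL·h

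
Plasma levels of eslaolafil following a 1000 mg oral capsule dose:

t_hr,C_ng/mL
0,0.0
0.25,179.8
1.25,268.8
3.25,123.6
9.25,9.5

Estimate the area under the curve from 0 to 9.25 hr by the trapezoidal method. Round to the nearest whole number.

Trapezoidal AUC_0→9.25:
  [0→0.25]: (0.0+179.8)/2 × 0.25 = 22.475
  [0.25→1.25]: (179.8+268.8)/2 × 1 = 224.3
  [1.25→3.25]: (268.8+123.6)/2 × 2 = 392.4
  [3.25→9.25]: (123.6+9.5)/2 × 6 = 399.3
  Sum = 1038.475 ng/mL·hr

AUC = 1038 ng/mL·hr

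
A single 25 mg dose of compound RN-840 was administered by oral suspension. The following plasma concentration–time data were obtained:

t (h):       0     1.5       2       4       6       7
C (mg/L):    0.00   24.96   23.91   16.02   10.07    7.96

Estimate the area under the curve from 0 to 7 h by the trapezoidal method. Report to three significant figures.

Trapezoidal AUC_0→7:
  [0→1.5]: (0.00+24.96)/2 × 1.5 = 18.72
  [1.5→2]: (24.96+23.91)/2 × 0.5 = 12.2175
  [2→4]: (23.91+16.02)/2 × 2 = 39.93
  [4→6]: (16.02+10.07)/2 × 2 = 26.09
  [6→7]: (10.07+7.96)/2 × 1 = 9.015
  Sum = 105.9725 mg/L·h

AUC = 106 mg/L·h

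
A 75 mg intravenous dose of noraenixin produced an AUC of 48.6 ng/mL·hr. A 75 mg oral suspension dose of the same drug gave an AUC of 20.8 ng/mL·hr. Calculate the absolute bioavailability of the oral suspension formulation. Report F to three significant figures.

F = (AUC_ev / D_ev) / (AUC_iv / D_iv)
  = (20.8/75) / (48.6/75)
  = 0.277333 / 0.648 = 0.4280

F = 0.428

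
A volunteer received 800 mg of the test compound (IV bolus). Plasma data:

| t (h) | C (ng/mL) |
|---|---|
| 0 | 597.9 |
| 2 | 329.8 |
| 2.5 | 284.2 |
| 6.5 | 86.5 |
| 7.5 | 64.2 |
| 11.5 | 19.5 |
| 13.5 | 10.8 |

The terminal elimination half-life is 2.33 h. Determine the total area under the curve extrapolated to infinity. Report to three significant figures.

Trapezoidal AUC_0→13.5:
  [0→2]: (597.9+329.8)/2 × 2 = 927.7
  [2→2.5]: (329.8+284.2)/2 × 0.5 = 153.5
  [2.5→6.5]: (284.2+86.5)/2 × 4 = 741.4
  [6.5→7.5]: (86.5+64.2)/2 × 1 = 75.35
  [7.5→11.5]: (64.2+19.5)/2 × 4 = 167.4
  [11.5→13.5]: (19.5+10.8)/2 × 2 = 30.3
  Sum = 2095.65 ng/mL·h
k_e = ln2 / t½ = 0.693147 / 2.33 = 0.2975 h^-1
Extrapolated tail: C_last / k_e = 10.8 / 0.2975 = 36.303
AUC_0→∞ = 2095.65 + 36.303 = 2131.953 ng/mL·h

AUC = 2130 ng/mL·h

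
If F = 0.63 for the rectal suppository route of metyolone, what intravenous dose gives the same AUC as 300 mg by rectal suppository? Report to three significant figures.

Systemic exposure from an extravascular dose = F × D_ev, so the equivalent IV dose is F × D_ev.
D_iv = F × D_ev = 0.63 × 300 = 189 mg

D_iv = 189 mg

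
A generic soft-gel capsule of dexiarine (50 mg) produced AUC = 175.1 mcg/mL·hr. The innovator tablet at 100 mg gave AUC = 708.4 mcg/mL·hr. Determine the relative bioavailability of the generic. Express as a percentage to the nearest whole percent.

F_rel = (AUC_test/D_test) / (AUC_ref/D_ref)
      = (175.1/50) / (708.4/100)
      = 3.502 / 7.084 = 0.4944 = 49.44%

F_rel = 49%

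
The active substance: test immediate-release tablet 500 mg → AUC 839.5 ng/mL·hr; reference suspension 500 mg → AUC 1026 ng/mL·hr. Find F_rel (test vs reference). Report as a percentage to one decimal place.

F_rel = (AUC_test/D_test) / (AUC_ref/D_ref)
      = (839.5/500) / (1026/500)
      = 1.679 / 2.052 = 0.8182 = 81.82%

F_rel = 81.8%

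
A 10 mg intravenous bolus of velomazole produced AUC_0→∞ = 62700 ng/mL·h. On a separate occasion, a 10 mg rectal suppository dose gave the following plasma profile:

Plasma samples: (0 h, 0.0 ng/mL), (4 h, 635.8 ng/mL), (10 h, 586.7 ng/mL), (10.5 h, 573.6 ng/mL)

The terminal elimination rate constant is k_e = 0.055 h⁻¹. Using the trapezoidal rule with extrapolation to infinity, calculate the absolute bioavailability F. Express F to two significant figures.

F = 0.25

Trapezoidal AUC_0→10.5 (rectal suppository):
  [0→4]: (0.0+635.8)/2 × 4 = 1271.6
  [4→10]: (635.8+586.7)/2 × 6 = 3667.5
  [10→10.5]: (586.7+573.6)/2 × 0.5 = 290.075
  Sum = 5229.175 ng/mL·h
Tail: C_last/k_e = 573.6/0.055 = 10429.091
AUC_0→∞ (rectal suppository) = 5229.175 + 10429.091 = 15658.266 ng/mL·h
F = (AUC_ev/D_ev)/(AUC_iv/D_iv) = (15658.266/10)/(62700/10) = 1565.8266/6270 = 0.2497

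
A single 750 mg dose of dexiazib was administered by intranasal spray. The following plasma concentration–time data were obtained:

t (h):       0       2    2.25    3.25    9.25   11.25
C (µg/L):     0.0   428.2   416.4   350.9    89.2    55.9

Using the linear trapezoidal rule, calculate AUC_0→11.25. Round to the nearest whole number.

Trapezoidal AUC_0→11.25:
  [0→2]: (0.0+428.2)/2 × 2 = 428.2
  [2→2.25]: (428.2+416.4)/2 × 0.25 = 105.575
  [2.25→3.25]: (416.4+350.9)/2 × 1 = 383.65
  [3.25→9.25]: (350.9+89.2)/2 × 6 = 1320.3
  [9.25→11.25]: (89.2+55.9)/2 × 2 = 145.1
  Sum = 2382.825 µg/L·h

AUC = 2383 µg/L·h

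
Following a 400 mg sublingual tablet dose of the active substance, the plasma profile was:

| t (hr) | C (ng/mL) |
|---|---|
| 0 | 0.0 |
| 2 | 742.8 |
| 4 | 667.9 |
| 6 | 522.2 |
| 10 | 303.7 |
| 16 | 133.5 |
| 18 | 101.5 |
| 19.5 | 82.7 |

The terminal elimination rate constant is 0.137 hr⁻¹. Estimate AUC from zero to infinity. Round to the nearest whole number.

AUC = 7284 ng/mL·hr

Trapezoidal AUC_0→19.5:
  [0→2]: (0.0+742.8)/2 × 2 = 742.8
  [2→4]: (742.8+667.9)/2 × 2 = 1410.7
  [4→6]: (667.9+522.2)/2 × 2 = 1190.1
  [6→10]: (522.2+303.7)/2 × 4 = 1651.8
  [10→16]: (303.7+133.5)/2 × 6 = 1311.6
  [16→18]: (133.5+101.5)/2 × 2 = 235.0
  [18→19.5]: (101.5+82.7)/2 × 1.5 = 138.15
  Sum = 6680.15 ng/mL·hr
Extrapolated tail: C_last / k_e = 82.7 / 0.137 = 603.650
AUC_0→∞ = 6680.15 + 603.650 = 7283.8 ng/mL·hr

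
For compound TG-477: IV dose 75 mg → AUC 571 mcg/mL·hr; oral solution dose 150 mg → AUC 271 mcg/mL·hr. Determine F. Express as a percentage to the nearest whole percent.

F = (AUC_ev / D_ev) / (AUC_iv / D_iv)
  = (271/150) / (571/75)
  = 1.80667 / 7.61333 = 0.2373
  = 23.73%

F = 24%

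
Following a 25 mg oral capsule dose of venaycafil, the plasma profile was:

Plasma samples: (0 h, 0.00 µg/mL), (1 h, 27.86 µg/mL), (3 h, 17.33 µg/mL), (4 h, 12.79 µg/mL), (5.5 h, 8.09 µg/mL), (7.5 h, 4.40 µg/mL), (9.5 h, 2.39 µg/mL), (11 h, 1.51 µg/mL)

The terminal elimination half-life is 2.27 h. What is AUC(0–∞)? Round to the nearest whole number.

AUC = 117 µg/mL·h

Trapezoidal AUC_0→11:
  [0→1]: (0.00+27.86)/2 × 1 = 13.93
  [1→3]: (27.86+17.33)/2 × 2 = 45.19
  [3→4]: (17.33+12.79)/2 × 1 = 15.06
  [4→5.5]: (12.79+8.09)/2 × 1.5 = 15.66
  [5.5→7.5]: (8.09+4.40)/2 × 2 = 12.49
  [7.5→9.5]: (4.40+2.39)/2 × 2 = 6.79
  [9.5→11]: (2.39+1.51)/2 × 1.5 = 2.925
  Sum = 112.045 µg/mL·h
k_e = ln2 / t½ = 0.693147 / 2.27 = 0.3054 h^-1
Extrapolated tail: C_last / k_e = 1.51 / 0.3054 = 4.944
AUC_0→∞ = 112.045 + 4.944 = 116.989 µg/mL·h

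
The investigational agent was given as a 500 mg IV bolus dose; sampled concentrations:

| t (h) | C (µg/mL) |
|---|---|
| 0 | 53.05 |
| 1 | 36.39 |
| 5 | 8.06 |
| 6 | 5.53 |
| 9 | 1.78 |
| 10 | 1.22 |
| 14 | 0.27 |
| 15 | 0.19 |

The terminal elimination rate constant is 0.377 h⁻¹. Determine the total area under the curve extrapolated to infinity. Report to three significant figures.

Trapezoidal AUC_0→15:
  [0→1]: (53.05+36.39)/2 × 1 = 44.72
  [1→5]: (36.39+8.06)/2 × 4 = 88.9
  [5→6]: (8.06+5.53)/2 × 1 = 6.795
  [6→9]: (5.53+1.78)/2 × 3 = 10.965
  [9→10]: (1.78+1.22)/2 × 1 = 1.5
  [10→14]: (1.22+0.27)/2 × 4 = 2.98
  [14→15]: (0.27+0.19)/2 × 1 = 0.23
  Sum = 156.09 µg/mL·h
Extrapolated tail: C_last / k_e = 0.19 / 0.377 = 0.504
AUC_0→∞ = 156.09 + 0.504 = 156.594 µg/mL·h

AUC = 157 µg/mL·h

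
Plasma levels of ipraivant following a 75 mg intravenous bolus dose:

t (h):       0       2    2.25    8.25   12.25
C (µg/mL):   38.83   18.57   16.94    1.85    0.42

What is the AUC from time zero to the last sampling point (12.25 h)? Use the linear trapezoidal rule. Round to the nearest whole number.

AUC = 123 µg/mL·h

Trapezoidal AUC_0→12.25:
  [0→2]: (38.83+18.57)/2 × 2 = 57.4
  [2→2.25]: (18.57+16.94)/2 × 0.25 = 4.43875
  [2.25→8.25]: (16.94+1.85)/2 × 6 = 56.37
  [8.25→12.25]: (1.85+0.42)/2 × 4 = 4.54
  Sum = 122.74875 µg/mL·h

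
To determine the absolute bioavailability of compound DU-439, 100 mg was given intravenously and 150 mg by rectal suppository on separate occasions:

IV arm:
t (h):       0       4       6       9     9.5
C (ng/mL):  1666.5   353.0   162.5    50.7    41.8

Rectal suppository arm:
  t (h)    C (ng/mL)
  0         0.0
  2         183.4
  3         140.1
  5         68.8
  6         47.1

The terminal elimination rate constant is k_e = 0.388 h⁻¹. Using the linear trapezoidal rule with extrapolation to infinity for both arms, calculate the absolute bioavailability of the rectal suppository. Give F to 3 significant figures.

F = 0.0977

Trapezoidal AUC_0→9.5 (IV):
  [0→4]: (1666.5+353.0)/2 × 4 = 4039.0
  [4→6]: (353.0+162.5)/2 × 2 = 515.5
  [6→9]: (162.5+50.7)/2 × 3 = 319.8
  [9→9.5]: (50.7+41.8)/2 × 0.5 = 23.125
  Sum = 4897.425 ng/mL·h
IV tail: 41.8/0.388 = 107.732; AUC_iv,0→∞ = 4897.425 + 107.732 = 5005.157 ng/mL·h
Trapezoidal AUC_0→6 (rectal suppository):
  [0→2]: (0.0+183.4)/2 × 2 = 183.4
  [2→3]: (183.4+140.1)/2 × 1 = 161.75
  [3→5]: (140.1+68.8)/2 × 2 = 208.9
  [5→6]: (68.8+47.1)/2 × 1 = 57.95
  Sum = 612.0 ng/mL·h
rectal suppository tail: 47.1/0.388 = 121.392; AUC_ev,0→∞ = 612.0 + 121.392 = 733.392 ng/mL·h
F = (AUC_ev/D_ev)/(AUC_iv/D_iv) = (733.392/150)/(5005.157/100) = 4.88928/50.05157 = 0.0977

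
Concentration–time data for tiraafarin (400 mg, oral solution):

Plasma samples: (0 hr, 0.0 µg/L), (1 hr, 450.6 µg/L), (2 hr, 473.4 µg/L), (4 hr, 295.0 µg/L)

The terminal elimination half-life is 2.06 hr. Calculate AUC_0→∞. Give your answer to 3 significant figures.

AUC = 2330 µg/L·hr

Trapezoidal AUC_0→4:
  [0→1]: (0.0+450.6)/2 × 1 = 225.3
  [1→2]: (450.6+473.4)/2 × 1 = 462.0
  [2→4]: (473.4+295.0)/2 × 2 = 768.4
  Sum = 1455.7 µg/L·hr
k_e = ln2 / t½ = 0.693147 / 2.06 = 0.3365 hr^-1
Extrapolated tail: C_last / k_e = 295.0 / 0.3365 = 876.672
AUC_0→∞ = 1455.7 + 876.672 = 2332.372 µg/L·hr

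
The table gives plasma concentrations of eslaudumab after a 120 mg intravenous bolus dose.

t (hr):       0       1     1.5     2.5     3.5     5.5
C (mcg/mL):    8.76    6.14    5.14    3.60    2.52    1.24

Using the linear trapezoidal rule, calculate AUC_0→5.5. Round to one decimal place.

Trapezoidal AUC_0→5.5:
  [0→1]: (8.76+6.14)/2 × 1 = 7.45
  [1→1.5]: (6.14+5.14)/2 × 0.5 = 2.82
  [1.5→2.5]: (5.14+3.60)/2 × 1 = 4.37
  [2.5→3.5]: (3.60+2.52)/2 × 1 = 3.06
  [3.5→5.5]: (2.52+1.24)/2 × 2 = 3.76
  Sum = 21.46 mcg/mL·hr

AUC = 21.5 mcg/mL·hr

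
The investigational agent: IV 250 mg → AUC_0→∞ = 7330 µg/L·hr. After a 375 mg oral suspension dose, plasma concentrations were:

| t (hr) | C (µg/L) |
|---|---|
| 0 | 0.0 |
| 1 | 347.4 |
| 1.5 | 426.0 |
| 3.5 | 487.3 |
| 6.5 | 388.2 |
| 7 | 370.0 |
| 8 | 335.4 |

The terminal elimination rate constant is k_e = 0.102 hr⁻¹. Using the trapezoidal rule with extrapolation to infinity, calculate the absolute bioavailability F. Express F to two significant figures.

Trapezoidal AUC_0→8 (oral suspension):
  [0→1]: (0.0+347.4)/2 × 1 = 173.7
  [1→1.5]: (347.4+426.0)/2 × 0.5 = 193.35
  [1.5→3.5]: (426.0+487.3)/2 × 2 = 913.3
  [3.5→6.5]: (487.3+388.2)/2 × 3 = 1313.25
  [6.5→7]: (388.2+370.0)/2 × 0.5 = 189.55
  [7→8]: (370.0+335.4)/2 × 1 = 352.7
  Sum = 3135.85 µg/L·hr
Tail: C_last/k_e = 335.4/0.102 = 3288.235
AUC_0→∞ (oral suspension) = 3135.85 + 3288.235 = 6424.085 µg/L·hr
F = (AUC_ev/D_ev)/(AUC_iv/D_iv) = (6424.085/375)/(7330/250) = 17.1309/29.32 = 0.5843

F = 0.58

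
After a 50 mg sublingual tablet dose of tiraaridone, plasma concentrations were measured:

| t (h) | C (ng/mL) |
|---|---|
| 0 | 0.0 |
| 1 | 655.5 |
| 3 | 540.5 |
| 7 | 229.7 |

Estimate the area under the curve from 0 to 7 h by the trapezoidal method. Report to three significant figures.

AUC = 3060 ng/mL·h

Trapezoidal AUC_0→7:
  [0→1]: (0.0+655.5)/2 × 1 = 327.75
  [1→3]: (655.5+540.5)/2 × 2 = 1196.0
  [3→7]: (540.5+229.7)/2 × 4 = 1540.4
  Sum = 3064.15 ng/mL·h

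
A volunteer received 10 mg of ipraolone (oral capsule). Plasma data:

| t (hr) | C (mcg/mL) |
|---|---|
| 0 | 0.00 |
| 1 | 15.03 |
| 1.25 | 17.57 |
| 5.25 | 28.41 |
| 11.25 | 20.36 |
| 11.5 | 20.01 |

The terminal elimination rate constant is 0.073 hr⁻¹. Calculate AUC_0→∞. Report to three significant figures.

AUC = 529 mcg/mL·hr

Trapezoidal AUC_0→11.5:
  [0→1]: (0.00+15.03)/2 × 1 = 7.515
  [1→1.25]: (15.03+17.57)/2 × 0.25 = 4.075
  [1.25→5.25]: (17.57+28.41)/2 × 4 = 91.96
  [5.25→11.25]: (28.41+20.36)/2 × 6 = 146.31
  [11.25→11.5]: (20.36+20.01)/2 × 0.25 = 5.04625
  Sum = 254.90625 mcg/mL·hr
Extrapolated tail: C_last / k_e = 20.01 / 0.073 = 274.110
AUC_0→∞ = 254.90625 + 274.110 = 529.01625 mcg/mL·hr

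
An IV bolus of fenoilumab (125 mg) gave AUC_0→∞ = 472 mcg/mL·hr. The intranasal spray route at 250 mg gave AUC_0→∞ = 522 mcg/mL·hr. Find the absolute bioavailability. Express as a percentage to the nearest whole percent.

F = 55%

F = (AUC_ev / D_ev) / (AUC_iv / D_iv)
  = (522/250) / (472/125)
  = 2.088 / 3.776 = 0.5530
  = 55.30%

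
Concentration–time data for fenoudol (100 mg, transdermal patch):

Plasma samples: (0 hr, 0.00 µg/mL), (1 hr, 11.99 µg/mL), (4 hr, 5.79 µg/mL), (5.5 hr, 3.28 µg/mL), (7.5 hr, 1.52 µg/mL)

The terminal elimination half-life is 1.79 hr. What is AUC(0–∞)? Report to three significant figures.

AUC = 48.2 µg/mL·hr

Trapezoidal AUC_0→7.5:
  [0→1]: (0.00+11.99)/2 × 1 = 5.995
  [1→4]: (11.99+5.79)/2 × 3 = 26.67
  [4→5.5]: (5.79+3.28)/2 × 1.5 = 6.8025
  [5.5→7.5]: (3.28+1.52)/2 × 2 = 4.8
  Sum = 44.2675 µg/mL·hr
k_e = ln2 / t½ = 0.693147 / 1.79 = 0.3872 hr^-1
Extrapolated tail: C_last / k_e = 1.52 / 0.3872 = 3.926
AUC_0→∞ = 44.2675 + 3.926 = 48.1935 µg/mL·hr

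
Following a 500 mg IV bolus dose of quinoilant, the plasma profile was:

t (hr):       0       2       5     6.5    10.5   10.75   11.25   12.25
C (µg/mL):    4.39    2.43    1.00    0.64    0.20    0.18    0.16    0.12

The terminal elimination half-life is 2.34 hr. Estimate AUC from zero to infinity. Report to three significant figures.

Trapezoidal AUC_0→12.25:
  [0→2]: (4.39+2.43)/2 × 2 = 6.82
  [2→5]: (2.43+1.00)/2 × 3 = 5.145
  [5→6.5]: (1.00+0.64)/2 × 1.5 = 1.23
  [6.5→10.5]: (0.64+0.20)/2 × 4 = 1.68
  [10.5→10.75]: (0.20+0.18)/2 × 0.25 = 0.0475
  [10.75→11.25]: (0.18+0.16)/2 × 0.5 = 0.085
  [11.25→12.25]: (0.16+0.12)/2 × 1 = 0.14
  Sum = 15.1475 µg/mL·hr
k_e = ln2 / t½ = 0.693147 / 2.34 = 0.2962 hr^-1
Extrapolated tail: C_last / k_e = 0.12 / 0.2962 = 0.405
AUC_0→∞ = 15.1475 + 0.405 = 15.5525 µg/mL·hr

AUC = 15.6 µg/mL·hr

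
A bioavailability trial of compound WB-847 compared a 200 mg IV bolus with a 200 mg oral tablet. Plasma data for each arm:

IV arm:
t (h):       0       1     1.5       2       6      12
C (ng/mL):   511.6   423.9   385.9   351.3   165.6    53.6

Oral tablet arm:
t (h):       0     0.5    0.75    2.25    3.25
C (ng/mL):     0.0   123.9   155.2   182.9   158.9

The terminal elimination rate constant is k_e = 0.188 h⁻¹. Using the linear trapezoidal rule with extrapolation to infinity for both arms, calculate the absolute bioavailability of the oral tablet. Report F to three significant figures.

F = 0.472

Trapezoidal AUC_0→12 (IV):
  [0→1]: (511.6+423.9)/2 × 1 = 467.75
  [1→1.5]: (423.9+385.9)/2 × 0.5 = 202.45
  [1.5→2]: (385.9+351.3)/2 × 0.5 = 184.3
  [2→6]: (351.3+165.6)/2 × 4 = 1033.8
  [6→12]: (165.6+53.6)/2 × 6 = 657.6
  Sum = 2545.9 ng/mL·h
IV tail: 53.6/0.188 = 285.106; AUC_iv,0→∞ = 2545.9 + 285.106 = 2831.006 ng/mL·h
Trapezoidal AUC_0→3.25 (oral tablet):
  [0→0.5]: (0.0+123.9)/2 × 0.5 = 30.975
  [0.5→0.75]: (123.9+155.2)/2 × 0.25 = 34.8875
  [0.75→2.25]: (155.2+182.9)/2 × 1.5 = 253.575
  [2.25→3.25]: (182.9+158.9)/2 × 1 = 170.9
  Sum = 490.3375 ng/mL·h
oral tablet tail: 158.9/0.188 = 845.213; AUC_ev,0→∞ = 490.3375 + 845.213 = 1335.5505 ng/mL·h
F = (AUC_ev/D_ev)/(AUC_iv/D_iv) = (1335.5505/200)/(2831.006/200) = 6.6777525/14.15503 = 0.4718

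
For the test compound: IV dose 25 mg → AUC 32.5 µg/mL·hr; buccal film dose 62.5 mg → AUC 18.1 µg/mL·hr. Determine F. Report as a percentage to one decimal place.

F = 22.3%

F = (AUC_ev / D_ev) / (AUC_iv / D_iv)
  = (18.1/62.5) / (32.5/25)
  = 0.2896 / 1.3 = 0.2228
  = 22.28%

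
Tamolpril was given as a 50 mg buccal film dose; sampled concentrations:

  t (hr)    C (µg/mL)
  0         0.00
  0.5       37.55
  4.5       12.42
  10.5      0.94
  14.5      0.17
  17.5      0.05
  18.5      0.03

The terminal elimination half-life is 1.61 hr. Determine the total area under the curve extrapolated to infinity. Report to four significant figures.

AUC = 152.1 µg/mL·hr

Trapezoidal AUC_0→18.5:
  [0→0.5]: (0.00+37.55)/2 × 0.5 = 9.3875
  [0.5→4.5]: (37.55+12.42)/2 × 4 = 99.94
  [4.5→10.5]: (12.42+0.94)/2 × 6 = 40.08
  [10.5→14.5]: (0.94+0.17)/2 × 4 = 2.22
  [14.5→17.5]: (0.17+0.05)/2 × 3 = 0.33
  [17.5→18.5]: (0.05+0.03)/2 × 1 = 0.04
  Sum = 151.9975 µg/mL·hr
k_e = ln2 / t½ = 0.693147 / 1.61 = 0.4305 hr^-1
Extrapolated tail: C_last / k_e = 0.03 / 0.4305 = 0.070
AUC_0→∞ = 151.9975 + 0.070 = 152.0675 µg/mL·hr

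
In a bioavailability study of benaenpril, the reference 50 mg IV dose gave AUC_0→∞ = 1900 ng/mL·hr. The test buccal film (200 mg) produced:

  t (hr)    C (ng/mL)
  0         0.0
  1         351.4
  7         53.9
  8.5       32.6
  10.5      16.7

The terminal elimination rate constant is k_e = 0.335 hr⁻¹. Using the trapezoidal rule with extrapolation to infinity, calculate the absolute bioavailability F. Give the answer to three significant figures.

F = 0.205

Trapezoidal AUC_0→10.5 (buccal film):
  [0→1]: (0.0+351.4)/2 × 1 = 175.7
  [1→7]: (351.4+53.9)/2 × 6 = 1215.9
  [7→8.5]: (53.9+32.6)/2 × 1.5 = 64.875
  [8.5→10.5]: (32.6+16.7)/2 × 2 = 49.3
  Sum = 1505.775 ng/mL·hr
Tail: C_last/k_e = 16.7/0.335 = 49.851
AUC_0→∞ (buccal film) = 1505.775 + 49.851 = 1555.626 ng/mL·hr
F = (AUC_ev/D_ev)/(AUC_iv/D_iv) = (1555.626/200)/(1900/50) = 7.77813/38 = 0.2047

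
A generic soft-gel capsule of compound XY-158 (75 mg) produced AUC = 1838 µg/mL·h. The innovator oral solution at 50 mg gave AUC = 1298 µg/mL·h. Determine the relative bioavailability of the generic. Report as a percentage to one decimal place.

F_rel = (AUC_test/D_test) / (AUC_ref/D_ref)
      = (1838/75) / (1298/50)
      = 24.5067 / 25.96 = 0.9440 = 94.40%

F_rel = 94.4%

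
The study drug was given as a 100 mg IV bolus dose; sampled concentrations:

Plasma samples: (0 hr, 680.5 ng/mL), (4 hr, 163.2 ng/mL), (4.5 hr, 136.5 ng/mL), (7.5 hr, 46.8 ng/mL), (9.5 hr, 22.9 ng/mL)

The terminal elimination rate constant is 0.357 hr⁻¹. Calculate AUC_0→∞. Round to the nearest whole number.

Trapezoidal AUC_0→9.5:
  [0→4]: (680.5+163.2)/2 × 4 = 1687.4
  [4→4.5]: (163.2+136.5)/2 × 0.5 = 74.925
  [4.5→7.5]: (136.5+46.8)/2 × 3 = 274.95
  [7.5→9.5]: (46.8+22.9)/2 × 2 = 69.7
  Sum = 2106.975 ng/mL·hr
Extrapolated tail: C_last / k_e = 22.9 / 0.357 = 64.146
AUC_0→∞ = 2106.975 + 64.146 = 2171.121 ng/mL·hr

AUC = 2171 ng/mL·hr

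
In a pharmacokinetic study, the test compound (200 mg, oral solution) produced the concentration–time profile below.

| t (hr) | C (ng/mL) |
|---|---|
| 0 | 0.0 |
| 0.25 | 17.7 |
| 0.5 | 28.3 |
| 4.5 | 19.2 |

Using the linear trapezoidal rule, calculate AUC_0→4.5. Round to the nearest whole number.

Trapezoidal AUC_0→4.5:
  [0→0.25]: (0.0+17.7)/2 × 0.25 = 2.2125
  [0.25→0.5]: (17.7+28.3)/2 × 0.25 = 5.75
  [0.5→4.5]: (28.3+19.2)/2 × 4 = 95.0
  Sum = 102.9625 ng/mL·hr

AUC = 103 ng/mL·hr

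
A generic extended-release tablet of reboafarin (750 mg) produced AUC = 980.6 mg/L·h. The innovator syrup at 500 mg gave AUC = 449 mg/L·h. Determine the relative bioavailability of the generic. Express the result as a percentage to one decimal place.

F_rel = (AUC_test/D_test) / (AUC_ref/D_ref)
      = (980.6/750) / (449/500)
      = 1.30747 / 0.898 = 1.4560 = 145.60%

F_rel = 145.6%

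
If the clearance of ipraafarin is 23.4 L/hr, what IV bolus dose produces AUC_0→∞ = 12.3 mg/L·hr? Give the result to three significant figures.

Dose = 288 mg

Dose_iv = CL × AUC_0→∞
     = 23.4 × 12.3 = 287.82 mg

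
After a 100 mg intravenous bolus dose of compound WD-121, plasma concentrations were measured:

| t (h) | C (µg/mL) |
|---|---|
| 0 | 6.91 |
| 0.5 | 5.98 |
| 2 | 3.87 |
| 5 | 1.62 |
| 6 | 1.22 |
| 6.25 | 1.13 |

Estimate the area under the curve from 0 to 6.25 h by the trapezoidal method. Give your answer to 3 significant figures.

Trapezoidal AUC_0→6.25:
  [0→0.5]: (6.91+5.98)/2 × 0.5 = 3.2225
  [0.5→2]: (5.98+3.87)/2 × 1.5 = 7.3875
  [2→5]: (3.87+1.62)/2 × 3 = 8.235
  [5→6]: (1.62+1.22)/2 × 1 = 1.42
  [6→6.25]: (1.22+1.13)/2 × 0.25 = 0.29375
  Sum = 20.55875 µg/mL·h

AUC = 20.6 µg/mL·h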